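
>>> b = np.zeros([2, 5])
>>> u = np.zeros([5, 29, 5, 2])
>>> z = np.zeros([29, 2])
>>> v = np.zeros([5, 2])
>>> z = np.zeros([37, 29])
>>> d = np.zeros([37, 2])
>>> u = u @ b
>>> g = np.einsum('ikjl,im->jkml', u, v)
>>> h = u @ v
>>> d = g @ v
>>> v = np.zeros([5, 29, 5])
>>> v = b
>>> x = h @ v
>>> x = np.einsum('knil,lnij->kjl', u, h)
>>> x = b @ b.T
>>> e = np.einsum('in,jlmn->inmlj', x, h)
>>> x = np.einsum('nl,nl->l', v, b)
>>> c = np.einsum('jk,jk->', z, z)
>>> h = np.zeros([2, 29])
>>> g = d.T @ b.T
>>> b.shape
(2, 5)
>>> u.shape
(5, 29, 5, 5)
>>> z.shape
(37, 29)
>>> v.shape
(2, 5)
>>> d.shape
(5, 29, 2, 2)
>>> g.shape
(2, 2, 29, 2)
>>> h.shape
(2, 29)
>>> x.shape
(5,)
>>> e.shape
(2, 2, 5, 29, 5)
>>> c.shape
()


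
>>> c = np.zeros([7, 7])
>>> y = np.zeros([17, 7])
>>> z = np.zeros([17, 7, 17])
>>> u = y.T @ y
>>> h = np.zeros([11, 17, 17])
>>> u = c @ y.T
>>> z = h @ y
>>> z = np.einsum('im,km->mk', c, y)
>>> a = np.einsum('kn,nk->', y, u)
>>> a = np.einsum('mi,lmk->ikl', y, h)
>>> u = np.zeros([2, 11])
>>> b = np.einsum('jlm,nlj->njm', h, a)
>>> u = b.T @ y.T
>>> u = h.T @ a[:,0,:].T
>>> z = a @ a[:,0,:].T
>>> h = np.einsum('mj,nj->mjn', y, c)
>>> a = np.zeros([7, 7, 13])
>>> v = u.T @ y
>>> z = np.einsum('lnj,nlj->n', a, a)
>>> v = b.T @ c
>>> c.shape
(7, 7)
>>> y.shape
(17, 7)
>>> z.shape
(7,)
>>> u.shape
(17, 17, 7)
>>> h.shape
(17, 7, 7)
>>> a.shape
(7, 7, 13)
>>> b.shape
(7, 11, 17)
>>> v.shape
(17, 11, 7)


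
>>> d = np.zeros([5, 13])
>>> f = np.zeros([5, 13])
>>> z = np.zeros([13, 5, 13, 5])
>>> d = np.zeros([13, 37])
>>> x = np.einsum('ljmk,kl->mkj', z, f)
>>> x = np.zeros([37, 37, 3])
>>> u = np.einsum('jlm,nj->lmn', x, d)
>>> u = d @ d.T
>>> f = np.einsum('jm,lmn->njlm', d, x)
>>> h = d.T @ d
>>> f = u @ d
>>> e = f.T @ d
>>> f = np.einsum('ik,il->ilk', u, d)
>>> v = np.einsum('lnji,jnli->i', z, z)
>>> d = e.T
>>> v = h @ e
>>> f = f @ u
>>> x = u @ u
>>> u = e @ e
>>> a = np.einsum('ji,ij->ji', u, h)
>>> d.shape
(37, 37)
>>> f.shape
(13, 37, 13)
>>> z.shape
(13, 5, 13, 5)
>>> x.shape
(13, 13)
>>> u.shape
(37, 37)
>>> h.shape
(37, 37)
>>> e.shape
(37, 37)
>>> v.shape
(37, 37)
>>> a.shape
(37, 37)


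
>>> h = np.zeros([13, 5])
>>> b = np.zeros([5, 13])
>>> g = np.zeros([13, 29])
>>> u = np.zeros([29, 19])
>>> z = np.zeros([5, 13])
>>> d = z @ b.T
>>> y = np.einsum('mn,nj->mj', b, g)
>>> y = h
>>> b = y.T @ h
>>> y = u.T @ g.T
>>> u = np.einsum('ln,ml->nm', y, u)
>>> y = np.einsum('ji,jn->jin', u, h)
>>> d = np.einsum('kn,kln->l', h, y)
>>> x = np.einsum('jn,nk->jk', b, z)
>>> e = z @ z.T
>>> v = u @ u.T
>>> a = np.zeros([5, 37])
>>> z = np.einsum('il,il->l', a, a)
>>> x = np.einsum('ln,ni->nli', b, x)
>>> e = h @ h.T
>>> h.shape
(13, 5)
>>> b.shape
(5, 5)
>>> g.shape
(13, 29)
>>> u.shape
(13, 29)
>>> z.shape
(37,)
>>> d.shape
(29,)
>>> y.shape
(13, 29, 5)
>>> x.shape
(5, 5, 13)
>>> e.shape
(13, 13)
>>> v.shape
(13, 13)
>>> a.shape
(5, 37)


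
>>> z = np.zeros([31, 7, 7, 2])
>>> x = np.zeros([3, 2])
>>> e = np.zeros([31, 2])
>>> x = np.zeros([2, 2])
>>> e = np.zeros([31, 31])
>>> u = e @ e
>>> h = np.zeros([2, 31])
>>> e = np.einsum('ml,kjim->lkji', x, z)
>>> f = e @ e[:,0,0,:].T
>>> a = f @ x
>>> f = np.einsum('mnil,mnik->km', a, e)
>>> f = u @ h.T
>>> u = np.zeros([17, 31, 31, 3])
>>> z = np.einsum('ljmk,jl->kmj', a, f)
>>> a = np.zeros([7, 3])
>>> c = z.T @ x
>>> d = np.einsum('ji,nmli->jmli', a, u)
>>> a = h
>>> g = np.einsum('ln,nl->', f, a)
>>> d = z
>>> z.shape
(2, 7, 31)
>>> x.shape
(2, 2)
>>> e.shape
(2, 31, 7, 7)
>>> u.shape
(17, 31, 31, 3)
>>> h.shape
(2, 31)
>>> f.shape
(31, 2)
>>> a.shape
(2, 31)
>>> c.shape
(31, 7, 2)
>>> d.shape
(2, 7, 31)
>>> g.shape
()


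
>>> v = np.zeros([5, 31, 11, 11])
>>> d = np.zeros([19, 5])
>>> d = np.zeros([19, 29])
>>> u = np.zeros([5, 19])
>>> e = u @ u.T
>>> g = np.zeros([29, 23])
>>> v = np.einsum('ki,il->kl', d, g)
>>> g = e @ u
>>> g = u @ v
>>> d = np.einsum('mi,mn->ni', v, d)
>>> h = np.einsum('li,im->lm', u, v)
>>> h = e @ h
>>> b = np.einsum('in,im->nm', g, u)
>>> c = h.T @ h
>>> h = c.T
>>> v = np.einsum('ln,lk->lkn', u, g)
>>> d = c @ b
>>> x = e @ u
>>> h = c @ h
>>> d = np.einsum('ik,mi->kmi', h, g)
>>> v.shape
(5, 23, 19)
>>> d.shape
(23, 5, 23)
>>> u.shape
(5, 19)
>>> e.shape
(5, 5)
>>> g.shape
(5, 23)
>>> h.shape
(23, 23)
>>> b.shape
(23, 19)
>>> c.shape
(23, 23)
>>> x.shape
(5, 19)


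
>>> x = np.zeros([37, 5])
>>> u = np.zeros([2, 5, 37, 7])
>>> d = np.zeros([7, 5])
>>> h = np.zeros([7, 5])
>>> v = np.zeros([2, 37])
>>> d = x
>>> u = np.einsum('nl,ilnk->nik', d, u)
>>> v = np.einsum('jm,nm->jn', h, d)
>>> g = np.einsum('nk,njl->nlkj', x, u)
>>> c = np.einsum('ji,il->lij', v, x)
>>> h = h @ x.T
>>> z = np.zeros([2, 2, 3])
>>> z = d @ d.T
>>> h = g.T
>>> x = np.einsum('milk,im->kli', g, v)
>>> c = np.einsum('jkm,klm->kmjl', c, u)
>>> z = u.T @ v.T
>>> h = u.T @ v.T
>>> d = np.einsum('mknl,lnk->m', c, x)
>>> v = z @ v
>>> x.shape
(2, 5, 7)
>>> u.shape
(37, 2, 7)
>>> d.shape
(37,)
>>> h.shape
(7, 2, 7)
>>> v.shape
(7, 2, 37)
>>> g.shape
(37, 7, 5, 2)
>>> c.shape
(37, 7, 5, 2)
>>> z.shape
(7, 2, 7)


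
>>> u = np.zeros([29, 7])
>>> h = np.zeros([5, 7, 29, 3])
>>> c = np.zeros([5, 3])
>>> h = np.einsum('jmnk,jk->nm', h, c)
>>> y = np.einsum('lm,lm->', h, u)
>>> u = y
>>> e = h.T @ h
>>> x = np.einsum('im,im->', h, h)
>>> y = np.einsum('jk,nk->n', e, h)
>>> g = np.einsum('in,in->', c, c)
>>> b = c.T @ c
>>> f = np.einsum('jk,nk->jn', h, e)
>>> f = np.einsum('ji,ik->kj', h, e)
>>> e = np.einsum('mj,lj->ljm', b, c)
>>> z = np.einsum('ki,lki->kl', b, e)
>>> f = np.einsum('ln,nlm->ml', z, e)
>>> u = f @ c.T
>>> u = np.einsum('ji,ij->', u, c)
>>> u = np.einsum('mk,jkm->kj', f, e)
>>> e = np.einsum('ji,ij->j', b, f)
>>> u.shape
(3, 5)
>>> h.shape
(29, 7)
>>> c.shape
(5, 3)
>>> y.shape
(29,)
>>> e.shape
(3,)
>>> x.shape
()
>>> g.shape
()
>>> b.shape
(3, 3)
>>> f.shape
(3, 3)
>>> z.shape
(3, 5)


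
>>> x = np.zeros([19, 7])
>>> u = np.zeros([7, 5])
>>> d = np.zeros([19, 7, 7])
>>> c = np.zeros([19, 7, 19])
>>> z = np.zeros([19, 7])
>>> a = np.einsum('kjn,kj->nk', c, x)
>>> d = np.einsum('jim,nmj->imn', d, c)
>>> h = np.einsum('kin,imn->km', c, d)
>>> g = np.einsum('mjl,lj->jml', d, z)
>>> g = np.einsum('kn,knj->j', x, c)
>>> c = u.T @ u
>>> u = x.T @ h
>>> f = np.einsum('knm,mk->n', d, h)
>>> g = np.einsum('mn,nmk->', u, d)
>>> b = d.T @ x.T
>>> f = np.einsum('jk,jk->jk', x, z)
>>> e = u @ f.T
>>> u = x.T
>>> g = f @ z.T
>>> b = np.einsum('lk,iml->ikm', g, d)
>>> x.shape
(19, 7)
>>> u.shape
(7, 19)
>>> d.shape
(7, 7, 19)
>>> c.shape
(5, 5)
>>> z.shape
(19, 7)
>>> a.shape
(19, 19)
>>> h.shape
(19, 7)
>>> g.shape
(19, 19)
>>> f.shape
(19, 7)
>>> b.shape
(7, 19, 7)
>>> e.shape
(7, 19)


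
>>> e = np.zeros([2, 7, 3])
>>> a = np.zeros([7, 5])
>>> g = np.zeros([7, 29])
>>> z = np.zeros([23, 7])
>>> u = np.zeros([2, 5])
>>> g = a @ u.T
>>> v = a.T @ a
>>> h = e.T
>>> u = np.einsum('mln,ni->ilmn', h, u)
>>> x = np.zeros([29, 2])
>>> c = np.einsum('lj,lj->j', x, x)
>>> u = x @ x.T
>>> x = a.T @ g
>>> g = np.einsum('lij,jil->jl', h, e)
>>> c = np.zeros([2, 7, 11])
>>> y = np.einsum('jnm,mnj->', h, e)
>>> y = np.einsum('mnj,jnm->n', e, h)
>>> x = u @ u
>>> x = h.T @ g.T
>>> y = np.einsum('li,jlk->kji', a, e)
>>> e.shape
(2, 7, 3)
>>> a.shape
(7, 5)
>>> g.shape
(2, 3)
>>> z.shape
(23, 7)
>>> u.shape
(29, 29)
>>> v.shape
(5, 5)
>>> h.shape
(3, 7, 2)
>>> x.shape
(2, 7, 2)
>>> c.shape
(2, 7, 11)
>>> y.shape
(3, 2, 5)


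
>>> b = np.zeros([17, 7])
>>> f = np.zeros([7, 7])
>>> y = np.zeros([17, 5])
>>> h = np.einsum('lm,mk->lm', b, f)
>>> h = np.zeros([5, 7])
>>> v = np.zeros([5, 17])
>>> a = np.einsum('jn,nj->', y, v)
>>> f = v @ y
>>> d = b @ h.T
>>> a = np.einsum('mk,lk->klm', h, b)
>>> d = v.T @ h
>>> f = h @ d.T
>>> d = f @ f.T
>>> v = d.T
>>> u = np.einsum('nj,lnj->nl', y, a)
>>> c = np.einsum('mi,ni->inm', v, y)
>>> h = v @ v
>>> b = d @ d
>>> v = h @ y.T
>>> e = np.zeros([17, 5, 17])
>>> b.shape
(5, 5)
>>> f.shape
(5, 17)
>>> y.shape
(17, 5)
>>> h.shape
(5, 5)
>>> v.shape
(5, 17)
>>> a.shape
(7, 17, 5)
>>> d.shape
(5, 5)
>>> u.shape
(17, 7)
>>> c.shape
(5, 17, 5)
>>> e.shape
(17, 5, 17)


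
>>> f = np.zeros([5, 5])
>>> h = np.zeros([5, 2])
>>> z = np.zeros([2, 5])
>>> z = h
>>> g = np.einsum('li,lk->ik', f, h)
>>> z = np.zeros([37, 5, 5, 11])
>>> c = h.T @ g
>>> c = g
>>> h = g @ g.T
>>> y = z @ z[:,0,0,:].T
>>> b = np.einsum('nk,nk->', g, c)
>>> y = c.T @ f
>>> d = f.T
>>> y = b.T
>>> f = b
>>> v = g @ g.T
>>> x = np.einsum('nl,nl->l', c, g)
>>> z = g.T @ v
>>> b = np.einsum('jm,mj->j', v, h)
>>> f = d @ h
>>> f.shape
(5, 5)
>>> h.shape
(5, 5)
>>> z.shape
(2, 5)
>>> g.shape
(5, 2)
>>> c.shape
(5, 2)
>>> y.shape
()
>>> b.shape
(5,)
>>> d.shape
(5, 5)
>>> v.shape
(5, 5)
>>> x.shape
(2,)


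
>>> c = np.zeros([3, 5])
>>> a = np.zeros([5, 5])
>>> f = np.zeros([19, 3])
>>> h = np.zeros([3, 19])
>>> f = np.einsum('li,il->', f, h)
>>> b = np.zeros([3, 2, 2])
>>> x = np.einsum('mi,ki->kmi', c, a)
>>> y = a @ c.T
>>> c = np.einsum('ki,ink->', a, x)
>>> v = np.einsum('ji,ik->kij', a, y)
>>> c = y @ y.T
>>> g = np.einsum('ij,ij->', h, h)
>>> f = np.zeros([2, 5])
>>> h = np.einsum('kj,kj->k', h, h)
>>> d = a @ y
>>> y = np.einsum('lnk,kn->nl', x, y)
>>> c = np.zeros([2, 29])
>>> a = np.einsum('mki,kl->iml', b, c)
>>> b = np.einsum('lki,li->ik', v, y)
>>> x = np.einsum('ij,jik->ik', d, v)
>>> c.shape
(2, 29)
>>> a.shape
(2, 3, 29)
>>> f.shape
(2, 5)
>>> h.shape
(3,)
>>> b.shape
(5, 5)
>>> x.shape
(5, 5)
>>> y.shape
(3, 5)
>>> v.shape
(3, 5, 5)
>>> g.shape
()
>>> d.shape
(5, 3)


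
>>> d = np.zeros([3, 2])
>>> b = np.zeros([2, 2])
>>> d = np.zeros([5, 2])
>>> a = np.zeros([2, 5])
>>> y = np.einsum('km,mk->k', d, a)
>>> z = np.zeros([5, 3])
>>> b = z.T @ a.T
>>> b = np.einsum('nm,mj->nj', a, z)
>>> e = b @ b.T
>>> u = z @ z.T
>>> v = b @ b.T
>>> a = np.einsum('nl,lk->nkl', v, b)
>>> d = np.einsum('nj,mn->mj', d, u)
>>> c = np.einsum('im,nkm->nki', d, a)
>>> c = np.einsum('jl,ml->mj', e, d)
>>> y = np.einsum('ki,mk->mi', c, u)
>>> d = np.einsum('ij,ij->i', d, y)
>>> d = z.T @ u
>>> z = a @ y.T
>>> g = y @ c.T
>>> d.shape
(3, 5)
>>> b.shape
(2, 3)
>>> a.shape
(2, 3, 2)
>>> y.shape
(5, 2)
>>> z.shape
(2, 3, 5)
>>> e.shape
(2, 2)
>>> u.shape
(5, 5)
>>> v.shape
(2, 2)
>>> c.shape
(5, 2)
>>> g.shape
(5, 5)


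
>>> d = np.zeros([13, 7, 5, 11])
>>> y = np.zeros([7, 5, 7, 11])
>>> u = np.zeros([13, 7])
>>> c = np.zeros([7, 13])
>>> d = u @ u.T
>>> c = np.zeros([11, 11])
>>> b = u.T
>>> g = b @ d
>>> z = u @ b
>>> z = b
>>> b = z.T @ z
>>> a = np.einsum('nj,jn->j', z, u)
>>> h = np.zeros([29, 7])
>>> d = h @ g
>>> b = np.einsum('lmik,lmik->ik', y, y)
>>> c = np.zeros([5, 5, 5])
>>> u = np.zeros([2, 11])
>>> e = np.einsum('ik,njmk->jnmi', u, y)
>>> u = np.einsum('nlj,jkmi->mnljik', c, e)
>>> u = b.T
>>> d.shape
(29, 13)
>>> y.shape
(7, 5, 7, 11)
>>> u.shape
(11, 7)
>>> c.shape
(5, 5, 5)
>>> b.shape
(7, 11)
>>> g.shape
(7, 13)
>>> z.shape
(7, 13)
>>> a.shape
(13,)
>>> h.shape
(29, 7)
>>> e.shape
(5, 7, 7, 2)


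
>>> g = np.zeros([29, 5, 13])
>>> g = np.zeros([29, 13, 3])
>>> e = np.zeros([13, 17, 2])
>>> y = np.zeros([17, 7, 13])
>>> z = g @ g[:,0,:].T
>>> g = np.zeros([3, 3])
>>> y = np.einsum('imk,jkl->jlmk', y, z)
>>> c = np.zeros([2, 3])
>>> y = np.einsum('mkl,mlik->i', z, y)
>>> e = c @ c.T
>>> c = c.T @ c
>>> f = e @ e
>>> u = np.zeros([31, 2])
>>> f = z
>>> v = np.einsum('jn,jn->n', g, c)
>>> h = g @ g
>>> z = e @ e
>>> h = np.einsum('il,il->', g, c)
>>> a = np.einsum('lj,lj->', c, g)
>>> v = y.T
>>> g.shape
(3, 3)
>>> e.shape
(2, 2)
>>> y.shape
(7,)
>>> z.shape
(2, 2)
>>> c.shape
(3, 3)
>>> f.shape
(29, 13, 29)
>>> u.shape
(31, 2)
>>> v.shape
(7,)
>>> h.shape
()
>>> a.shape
()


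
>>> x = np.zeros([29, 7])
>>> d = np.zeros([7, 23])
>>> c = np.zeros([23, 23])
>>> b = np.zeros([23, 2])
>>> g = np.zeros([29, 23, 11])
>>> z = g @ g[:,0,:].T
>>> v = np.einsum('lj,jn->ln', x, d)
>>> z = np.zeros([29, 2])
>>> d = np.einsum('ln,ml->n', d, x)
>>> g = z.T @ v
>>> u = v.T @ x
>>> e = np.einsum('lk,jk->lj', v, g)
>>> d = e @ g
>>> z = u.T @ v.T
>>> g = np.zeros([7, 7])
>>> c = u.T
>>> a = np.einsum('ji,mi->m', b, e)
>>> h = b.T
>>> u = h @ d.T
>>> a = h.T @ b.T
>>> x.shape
(29, 7)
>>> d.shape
(29, 23)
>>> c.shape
(7, 23)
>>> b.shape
(23, 2)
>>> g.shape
(7, 7)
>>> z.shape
(7, 29)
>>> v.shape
(29, 23)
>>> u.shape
(2, 29)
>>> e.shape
(29, 2)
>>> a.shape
(23, 23)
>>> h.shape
(2, 23)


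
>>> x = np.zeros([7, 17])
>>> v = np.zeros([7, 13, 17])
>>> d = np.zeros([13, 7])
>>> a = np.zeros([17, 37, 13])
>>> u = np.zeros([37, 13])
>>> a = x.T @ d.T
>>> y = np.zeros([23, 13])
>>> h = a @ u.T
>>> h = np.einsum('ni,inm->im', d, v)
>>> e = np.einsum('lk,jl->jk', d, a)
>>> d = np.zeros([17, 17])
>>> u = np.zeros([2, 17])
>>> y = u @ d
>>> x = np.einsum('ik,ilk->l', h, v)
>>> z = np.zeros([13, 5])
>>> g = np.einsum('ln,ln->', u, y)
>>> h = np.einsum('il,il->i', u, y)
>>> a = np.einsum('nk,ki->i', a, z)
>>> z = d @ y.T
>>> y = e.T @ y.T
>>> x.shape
(13,)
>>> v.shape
(7, 13, 17)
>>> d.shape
(17, 17)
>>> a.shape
(5,)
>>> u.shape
(2, 17)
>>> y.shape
(7, 2)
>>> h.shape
(2,)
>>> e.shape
(17, 7)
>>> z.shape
(17, 2)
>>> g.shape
()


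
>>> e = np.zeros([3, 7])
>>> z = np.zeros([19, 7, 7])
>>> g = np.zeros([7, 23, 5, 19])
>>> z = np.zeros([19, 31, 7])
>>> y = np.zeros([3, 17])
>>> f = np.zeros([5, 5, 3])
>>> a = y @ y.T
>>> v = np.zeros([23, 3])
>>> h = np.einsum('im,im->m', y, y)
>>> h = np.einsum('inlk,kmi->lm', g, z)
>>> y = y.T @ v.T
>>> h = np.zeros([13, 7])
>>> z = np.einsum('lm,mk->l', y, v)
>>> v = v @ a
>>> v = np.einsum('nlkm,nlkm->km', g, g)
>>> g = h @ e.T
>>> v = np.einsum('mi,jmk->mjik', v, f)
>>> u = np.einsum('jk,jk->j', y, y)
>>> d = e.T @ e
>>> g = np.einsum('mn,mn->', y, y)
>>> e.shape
(3, 7)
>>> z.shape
(17,)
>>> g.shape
()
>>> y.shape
(17, 23)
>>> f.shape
(5, 5, 3)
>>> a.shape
(3, 3)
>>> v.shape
(5, 5, 19, 3)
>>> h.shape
(13, 7)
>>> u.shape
(17,)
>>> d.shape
(7, 7)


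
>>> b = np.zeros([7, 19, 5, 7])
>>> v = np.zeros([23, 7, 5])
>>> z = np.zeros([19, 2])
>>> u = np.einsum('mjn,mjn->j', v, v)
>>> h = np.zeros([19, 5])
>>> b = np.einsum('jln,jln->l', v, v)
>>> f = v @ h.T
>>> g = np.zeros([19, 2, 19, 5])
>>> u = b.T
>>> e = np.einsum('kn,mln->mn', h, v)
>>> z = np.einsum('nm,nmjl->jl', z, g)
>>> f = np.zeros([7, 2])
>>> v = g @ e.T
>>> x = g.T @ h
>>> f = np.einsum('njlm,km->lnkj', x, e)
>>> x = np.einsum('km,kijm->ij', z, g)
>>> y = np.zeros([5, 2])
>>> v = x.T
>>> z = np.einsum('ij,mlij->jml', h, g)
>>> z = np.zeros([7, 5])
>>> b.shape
(7,)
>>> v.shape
(19, 2)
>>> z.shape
(7, 5)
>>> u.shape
(7,)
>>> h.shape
(19, 5)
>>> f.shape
(2, 5, 23, 19)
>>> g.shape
(19, 2, 19, 5)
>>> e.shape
(23, 5)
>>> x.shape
(2, 19)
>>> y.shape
(5, 2)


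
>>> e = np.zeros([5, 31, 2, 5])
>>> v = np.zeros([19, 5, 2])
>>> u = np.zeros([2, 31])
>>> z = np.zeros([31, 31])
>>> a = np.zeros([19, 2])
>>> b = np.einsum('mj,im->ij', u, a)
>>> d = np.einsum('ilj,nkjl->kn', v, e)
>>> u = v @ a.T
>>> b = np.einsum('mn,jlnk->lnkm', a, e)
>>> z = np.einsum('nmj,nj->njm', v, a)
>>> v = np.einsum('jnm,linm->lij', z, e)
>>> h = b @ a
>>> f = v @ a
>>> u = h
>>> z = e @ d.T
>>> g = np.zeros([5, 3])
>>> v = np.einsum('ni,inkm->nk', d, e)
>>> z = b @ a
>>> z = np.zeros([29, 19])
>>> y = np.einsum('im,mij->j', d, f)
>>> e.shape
(5, 31, 2, 5)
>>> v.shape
(31, 2)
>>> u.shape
(31, 2, 5, 2)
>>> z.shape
(29, 19)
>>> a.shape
(19, 2)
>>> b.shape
(31, 2, 5, 19)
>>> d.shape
(31, 5)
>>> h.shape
(31, 2, 5, 2)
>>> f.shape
(5, 31, 2)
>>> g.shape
(5, 3)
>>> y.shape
(2,)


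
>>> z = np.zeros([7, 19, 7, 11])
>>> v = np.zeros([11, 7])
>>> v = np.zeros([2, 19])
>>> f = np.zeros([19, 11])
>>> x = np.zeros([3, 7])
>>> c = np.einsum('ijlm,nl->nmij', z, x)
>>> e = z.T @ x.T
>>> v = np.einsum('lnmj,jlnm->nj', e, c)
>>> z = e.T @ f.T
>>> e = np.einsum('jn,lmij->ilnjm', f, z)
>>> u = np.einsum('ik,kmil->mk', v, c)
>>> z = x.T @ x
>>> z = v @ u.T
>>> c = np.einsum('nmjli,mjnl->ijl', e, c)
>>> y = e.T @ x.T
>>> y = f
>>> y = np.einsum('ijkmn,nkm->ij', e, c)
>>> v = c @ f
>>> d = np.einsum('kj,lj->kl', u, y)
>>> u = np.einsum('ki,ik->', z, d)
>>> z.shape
(7, 11)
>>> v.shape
(19, 11, 11)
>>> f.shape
(19, 11)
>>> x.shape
(3, 7)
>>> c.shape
(19, 11, 19)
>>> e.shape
(7, 3, 11, 19, 19)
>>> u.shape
()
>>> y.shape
(7, 3)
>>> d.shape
(11, 7)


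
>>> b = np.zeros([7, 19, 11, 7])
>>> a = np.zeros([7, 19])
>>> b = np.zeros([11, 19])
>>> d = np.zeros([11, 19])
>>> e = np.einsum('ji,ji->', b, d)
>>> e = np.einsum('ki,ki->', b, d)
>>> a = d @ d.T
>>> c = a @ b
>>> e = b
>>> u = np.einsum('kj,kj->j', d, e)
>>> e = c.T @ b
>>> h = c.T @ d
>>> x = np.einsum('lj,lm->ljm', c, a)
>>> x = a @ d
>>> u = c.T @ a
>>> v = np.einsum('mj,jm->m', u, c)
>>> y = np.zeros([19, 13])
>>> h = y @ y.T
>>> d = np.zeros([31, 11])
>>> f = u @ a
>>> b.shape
(11, 19)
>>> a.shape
(11, 11)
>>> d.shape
(31, 11)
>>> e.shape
(19, 19)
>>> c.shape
(11, 19)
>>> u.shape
(19, 11)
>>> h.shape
(19, 19)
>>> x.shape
(11, 19)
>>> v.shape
(19,)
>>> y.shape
(19, 13)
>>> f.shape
(19, 11)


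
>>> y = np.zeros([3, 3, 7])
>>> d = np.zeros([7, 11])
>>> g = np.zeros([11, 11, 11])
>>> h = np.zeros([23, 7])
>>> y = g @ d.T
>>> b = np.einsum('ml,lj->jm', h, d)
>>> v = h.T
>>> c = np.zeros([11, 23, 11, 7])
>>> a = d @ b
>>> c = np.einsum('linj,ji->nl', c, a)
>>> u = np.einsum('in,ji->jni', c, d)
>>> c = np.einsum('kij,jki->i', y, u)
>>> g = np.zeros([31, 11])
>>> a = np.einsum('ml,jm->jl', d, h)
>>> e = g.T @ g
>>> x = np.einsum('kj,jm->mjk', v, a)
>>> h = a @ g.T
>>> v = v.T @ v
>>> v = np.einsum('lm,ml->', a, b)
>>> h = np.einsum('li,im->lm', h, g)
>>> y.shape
(11, 11, 7)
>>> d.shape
(7, 11)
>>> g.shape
(31, 11)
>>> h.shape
(23, 11)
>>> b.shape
(11, 23)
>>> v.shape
()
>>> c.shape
(11,)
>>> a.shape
(23, 11)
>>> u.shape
(7, 11, 11)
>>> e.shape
(11, 11)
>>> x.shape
(11, 23, 7)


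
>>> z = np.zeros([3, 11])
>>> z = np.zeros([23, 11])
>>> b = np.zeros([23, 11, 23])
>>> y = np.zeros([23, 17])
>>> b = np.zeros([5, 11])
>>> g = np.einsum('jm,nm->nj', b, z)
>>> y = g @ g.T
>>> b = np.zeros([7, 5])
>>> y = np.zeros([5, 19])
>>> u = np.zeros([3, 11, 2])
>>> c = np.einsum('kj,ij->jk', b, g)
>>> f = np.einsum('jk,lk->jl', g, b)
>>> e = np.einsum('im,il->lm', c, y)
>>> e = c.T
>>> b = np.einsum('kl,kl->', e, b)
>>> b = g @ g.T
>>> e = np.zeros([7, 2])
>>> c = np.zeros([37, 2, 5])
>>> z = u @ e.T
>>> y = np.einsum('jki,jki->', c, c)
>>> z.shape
(3, 11, 7)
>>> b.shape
(23, 23)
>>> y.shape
()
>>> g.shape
(23, 5)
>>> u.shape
(3, 11, 2)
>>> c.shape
(37, 2, 5)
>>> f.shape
(23, 7)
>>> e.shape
(7, 2)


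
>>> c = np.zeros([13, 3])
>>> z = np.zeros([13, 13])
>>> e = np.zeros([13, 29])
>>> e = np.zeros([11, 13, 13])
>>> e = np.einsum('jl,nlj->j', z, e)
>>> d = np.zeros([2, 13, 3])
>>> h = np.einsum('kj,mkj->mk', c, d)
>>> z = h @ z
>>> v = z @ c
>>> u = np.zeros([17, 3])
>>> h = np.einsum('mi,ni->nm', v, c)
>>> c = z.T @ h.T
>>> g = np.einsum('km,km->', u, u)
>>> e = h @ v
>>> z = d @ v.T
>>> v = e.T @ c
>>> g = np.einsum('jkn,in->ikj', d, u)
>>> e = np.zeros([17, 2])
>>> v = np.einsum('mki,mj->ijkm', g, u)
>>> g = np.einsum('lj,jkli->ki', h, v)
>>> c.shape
(13, 13)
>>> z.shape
(2, 13, 2)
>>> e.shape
(17, 2)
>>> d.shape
(2, 13, 3)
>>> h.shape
(13, 2)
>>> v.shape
(2, 3, 13, 17)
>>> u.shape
(17, 3)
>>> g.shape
(3, 17)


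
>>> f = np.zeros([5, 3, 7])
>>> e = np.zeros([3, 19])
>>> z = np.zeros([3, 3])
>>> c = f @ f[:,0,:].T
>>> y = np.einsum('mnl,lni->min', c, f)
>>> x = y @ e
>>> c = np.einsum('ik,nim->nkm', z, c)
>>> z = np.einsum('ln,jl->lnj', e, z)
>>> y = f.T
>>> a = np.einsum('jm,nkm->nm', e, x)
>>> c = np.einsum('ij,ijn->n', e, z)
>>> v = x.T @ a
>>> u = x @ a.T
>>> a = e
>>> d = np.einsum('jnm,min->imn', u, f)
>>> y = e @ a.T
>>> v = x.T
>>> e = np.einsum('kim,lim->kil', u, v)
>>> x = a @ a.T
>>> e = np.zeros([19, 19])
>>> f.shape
(5, 3, 7)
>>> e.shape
(19, 19)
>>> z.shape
(3, 19, 3)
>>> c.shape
(3,)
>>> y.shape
(3, 3)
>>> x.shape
(3, 3)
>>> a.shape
(3, 19)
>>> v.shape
(19, 7, 5)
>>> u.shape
(5, 7, 5)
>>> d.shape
(3, 5, 7)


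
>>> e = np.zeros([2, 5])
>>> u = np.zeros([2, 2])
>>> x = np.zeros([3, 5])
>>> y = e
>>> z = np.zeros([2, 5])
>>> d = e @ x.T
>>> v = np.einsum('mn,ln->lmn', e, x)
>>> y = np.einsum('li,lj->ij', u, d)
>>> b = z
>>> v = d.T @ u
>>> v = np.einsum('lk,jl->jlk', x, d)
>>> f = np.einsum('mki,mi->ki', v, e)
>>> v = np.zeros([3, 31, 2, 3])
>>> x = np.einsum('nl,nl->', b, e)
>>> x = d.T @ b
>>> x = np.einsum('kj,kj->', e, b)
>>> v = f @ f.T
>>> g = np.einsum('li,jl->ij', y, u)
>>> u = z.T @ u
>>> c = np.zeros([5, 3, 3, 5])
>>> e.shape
(2, 5)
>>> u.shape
(5, 2)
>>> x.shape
()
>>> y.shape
(2, 3)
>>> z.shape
(2, 5)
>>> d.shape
(2, 3)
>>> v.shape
(3, 3)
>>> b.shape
(2, 5)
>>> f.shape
(3, 5)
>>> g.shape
(3, 2)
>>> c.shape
(5, 3, 3, 5)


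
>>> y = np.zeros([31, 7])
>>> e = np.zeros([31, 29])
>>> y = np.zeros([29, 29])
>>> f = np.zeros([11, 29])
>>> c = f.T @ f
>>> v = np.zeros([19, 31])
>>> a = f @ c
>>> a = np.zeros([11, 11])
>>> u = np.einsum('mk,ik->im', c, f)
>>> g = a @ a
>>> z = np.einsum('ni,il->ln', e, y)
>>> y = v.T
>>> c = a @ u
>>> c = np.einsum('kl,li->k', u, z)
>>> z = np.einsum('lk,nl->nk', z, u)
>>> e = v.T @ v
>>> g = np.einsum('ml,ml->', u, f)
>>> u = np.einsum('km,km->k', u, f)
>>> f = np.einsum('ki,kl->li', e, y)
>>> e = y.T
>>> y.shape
(31, 19)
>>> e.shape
(19, 31)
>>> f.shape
(19, 31)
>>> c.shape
(11,)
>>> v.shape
(19, 31)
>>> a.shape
(11, 11)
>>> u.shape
(11,)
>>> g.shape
()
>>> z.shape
(11, 31)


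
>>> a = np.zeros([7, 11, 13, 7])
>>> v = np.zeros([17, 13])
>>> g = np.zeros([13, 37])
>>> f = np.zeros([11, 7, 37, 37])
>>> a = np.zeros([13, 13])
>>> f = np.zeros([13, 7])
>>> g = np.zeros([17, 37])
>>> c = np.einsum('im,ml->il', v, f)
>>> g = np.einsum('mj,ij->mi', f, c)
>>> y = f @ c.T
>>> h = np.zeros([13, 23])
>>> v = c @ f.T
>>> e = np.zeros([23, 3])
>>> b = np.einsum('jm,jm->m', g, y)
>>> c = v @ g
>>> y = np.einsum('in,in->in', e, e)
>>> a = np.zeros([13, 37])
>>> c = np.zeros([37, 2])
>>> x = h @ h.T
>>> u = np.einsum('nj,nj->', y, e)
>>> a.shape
(13, 37)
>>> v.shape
(17, 13)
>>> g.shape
(13, 17)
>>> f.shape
(13, 7)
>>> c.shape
(37, 2)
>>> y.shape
(23, 3)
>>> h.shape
(13, 23)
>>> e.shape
(23, 3)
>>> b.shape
(17,)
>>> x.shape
(13, 13)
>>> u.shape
()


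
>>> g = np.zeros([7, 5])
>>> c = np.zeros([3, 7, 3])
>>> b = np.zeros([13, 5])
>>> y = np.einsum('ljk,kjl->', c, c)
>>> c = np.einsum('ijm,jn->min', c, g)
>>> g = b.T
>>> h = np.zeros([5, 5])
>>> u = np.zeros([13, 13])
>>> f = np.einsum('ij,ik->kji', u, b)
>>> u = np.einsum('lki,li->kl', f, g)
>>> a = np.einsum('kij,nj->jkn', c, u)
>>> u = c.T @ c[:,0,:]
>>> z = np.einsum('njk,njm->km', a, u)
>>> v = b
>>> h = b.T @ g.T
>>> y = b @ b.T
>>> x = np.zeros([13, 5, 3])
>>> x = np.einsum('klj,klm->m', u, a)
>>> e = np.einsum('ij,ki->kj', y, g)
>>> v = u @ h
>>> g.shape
(5, 13)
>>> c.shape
(3, 3, 5)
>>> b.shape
(13, 5)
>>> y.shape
(13, 13)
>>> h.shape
(5, 5)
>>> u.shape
(5, 3, 5)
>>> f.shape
(5, 13, 13)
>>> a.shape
(5, 3, 13)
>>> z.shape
(13, 5)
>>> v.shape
(5, 3, 5)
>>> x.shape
(13,)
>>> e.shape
(5, 13)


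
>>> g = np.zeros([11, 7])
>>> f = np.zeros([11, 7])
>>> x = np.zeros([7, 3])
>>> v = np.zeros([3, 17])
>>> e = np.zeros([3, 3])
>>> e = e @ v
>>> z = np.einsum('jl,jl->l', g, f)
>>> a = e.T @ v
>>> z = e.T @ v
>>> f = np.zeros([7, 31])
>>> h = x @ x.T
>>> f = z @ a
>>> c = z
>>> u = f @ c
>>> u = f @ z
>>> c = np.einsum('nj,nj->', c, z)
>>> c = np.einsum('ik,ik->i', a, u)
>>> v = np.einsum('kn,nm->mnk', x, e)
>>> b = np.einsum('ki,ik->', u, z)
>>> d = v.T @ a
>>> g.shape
(11, 7)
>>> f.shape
(17, 17)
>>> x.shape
(7, 3)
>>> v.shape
(17, 3, 7)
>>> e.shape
(3, 17)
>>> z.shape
(17, 17)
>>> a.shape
(17, 17)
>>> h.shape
(7, 7)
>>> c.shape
(17,)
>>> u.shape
(17, 17)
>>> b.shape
()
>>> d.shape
(7, 3, 17)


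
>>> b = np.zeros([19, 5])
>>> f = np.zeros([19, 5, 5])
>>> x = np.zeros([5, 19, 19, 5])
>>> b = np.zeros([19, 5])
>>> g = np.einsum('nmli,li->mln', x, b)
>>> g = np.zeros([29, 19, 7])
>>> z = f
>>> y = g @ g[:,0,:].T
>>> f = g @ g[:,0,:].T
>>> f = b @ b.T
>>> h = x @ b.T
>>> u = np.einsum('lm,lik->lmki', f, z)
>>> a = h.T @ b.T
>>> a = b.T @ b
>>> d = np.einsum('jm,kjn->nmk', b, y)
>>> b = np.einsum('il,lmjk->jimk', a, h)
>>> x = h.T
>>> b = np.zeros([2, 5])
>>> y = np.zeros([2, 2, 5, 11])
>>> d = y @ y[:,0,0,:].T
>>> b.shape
(2, 5)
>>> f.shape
(19, 19)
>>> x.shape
(19, 19, 19, 5)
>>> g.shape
(29, 19, 7)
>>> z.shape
(19, 5, 5)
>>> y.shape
(2, 2, 5, 11)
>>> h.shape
(5, 19, 19, 19)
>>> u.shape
(19, 19, 5, 5)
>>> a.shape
(5, 5)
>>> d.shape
(2, 2, 5, 2)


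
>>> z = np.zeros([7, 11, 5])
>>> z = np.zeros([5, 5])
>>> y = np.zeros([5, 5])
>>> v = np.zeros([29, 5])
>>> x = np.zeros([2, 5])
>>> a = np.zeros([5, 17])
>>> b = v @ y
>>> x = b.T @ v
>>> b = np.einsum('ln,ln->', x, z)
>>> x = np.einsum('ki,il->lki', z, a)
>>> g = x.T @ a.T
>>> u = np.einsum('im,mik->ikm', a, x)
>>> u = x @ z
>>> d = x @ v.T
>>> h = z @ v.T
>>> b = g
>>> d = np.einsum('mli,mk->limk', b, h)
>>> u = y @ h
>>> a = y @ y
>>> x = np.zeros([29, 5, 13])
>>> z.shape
(5, 5)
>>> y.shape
(5, 5)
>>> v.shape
(29, 5)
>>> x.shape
(29, 5, 13)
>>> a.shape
(5, 5)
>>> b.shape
(5, 5, 5)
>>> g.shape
(5, 5, 5)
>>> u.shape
(5, 29)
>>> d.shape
(5, 5, 5, 29)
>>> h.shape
(5, 29)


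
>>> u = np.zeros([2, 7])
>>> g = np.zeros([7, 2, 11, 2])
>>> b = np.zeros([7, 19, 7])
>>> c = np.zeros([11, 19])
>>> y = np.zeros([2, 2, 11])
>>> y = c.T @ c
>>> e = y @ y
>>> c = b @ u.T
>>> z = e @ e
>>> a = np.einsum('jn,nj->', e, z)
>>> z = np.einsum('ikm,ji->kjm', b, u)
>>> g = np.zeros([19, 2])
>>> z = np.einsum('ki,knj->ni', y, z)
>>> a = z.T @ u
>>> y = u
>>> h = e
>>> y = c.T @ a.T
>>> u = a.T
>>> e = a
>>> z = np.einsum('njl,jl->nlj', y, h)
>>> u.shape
(7, 19)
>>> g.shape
(19, 2)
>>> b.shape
(7, 19, 7)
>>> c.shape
(7, 19, 2)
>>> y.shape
(2, 19, 19)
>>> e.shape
(19, 7)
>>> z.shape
(2, 19, 19)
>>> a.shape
(19, 7)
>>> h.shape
(19, 19)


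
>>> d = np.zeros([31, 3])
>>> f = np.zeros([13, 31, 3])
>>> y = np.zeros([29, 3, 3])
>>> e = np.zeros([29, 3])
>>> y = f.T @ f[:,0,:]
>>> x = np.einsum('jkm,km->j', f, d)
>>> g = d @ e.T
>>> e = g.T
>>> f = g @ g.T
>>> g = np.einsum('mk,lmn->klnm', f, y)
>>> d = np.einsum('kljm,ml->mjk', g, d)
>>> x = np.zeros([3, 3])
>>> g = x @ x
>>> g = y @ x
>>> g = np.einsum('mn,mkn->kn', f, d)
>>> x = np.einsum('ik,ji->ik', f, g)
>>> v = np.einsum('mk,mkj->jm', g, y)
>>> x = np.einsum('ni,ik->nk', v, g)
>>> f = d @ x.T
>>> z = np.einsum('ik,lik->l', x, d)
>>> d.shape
(31, 3, 31)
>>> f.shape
(31, 3, 3)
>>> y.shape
(3, 31, 3)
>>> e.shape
(29, 31)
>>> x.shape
(3, 31)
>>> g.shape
(3, 31)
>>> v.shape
(3, 3)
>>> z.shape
(31,)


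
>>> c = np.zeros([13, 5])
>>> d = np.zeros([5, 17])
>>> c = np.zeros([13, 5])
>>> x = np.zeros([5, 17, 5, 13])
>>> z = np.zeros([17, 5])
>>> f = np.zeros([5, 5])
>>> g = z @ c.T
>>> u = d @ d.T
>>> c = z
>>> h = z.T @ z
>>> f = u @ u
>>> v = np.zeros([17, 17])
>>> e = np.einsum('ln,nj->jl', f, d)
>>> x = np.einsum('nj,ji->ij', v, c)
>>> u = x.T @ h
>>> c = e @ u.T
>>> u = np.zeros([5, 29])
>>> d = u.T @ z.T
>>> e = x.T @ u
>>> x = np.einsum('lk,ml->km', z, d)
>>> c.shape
(17, 17)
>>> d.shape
(29, 17)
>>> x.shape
(5, 29)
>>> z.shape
(17, 5)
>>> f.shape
(5, 5)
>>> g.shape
(17, 13)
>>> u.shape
(5, 29)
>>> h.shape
(5, 5)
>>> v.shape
(17, 17)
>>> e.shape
(17, 29)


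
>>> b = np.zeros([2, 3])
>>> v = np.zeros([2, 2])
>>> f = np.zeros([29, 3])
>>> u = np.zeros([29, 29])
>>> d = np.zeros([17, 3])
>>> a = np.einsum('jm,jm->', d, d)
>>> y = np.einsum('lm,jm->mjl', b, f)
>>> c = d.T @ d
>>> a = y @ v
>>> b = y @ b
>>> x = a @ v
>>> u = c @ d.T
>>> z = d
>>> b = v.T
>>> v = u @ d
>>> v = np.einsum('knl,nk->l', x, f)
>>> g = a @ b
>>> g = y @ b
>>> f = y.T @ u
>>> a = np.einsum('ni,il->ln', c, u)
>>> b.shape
(2, 2)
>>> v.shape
(2,)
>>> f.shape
(2, 29, 17)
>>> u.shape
(3, 17)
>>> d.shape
(17, 3)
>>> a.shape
(17, 3)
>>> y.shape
(3, 29, 2)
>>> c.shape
(3, 3)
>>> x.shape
(3, 29, 2)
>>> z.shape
(17, 3)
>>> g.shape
(3, 29, 2)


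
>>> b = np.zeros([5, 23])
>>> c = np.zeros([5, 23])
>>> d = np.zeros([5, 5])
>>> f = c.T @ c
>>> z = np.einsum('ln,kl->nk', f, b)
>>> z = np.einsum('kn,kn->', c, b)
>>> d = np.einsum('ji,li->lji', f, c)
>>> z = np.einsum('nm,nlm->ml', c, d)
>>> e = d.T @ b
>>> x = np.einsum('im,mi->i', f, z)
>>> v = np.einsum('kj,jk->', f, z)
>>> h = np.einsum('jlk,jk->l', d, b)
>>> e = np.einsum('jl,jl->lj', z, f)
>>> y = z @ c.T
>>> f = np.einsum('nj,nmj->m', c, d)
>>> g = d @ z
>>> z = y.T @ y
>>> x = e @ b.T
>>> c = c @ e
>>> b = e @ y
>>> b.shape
(23, 5)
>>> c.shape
(5, 23)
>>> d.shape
(5, 23, 23)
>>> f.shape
(23,)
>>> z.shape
(5, 5)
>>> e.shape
(23, 23)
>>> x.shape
(23, 5)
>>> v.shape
()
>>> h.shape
(23,)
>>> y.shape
(23, 5)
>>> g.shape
(5, 23, 23)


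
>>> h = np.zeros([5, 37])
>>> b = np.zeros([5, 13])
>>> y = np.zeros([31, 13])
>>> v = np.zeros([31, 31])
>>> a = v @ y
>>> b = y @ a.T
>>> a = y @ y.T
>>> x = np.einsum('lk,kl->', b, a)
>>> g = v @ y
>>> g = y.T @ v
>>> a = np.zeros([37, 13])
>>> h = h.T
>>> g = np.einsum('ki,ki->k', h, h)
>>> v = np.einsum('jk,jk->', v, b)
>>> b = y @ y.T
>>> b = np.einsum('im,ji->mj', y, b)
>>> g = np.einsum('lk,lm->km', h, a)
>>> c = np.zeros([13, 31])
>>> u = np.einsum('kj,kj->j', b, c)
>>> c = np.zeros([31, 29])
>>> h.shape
(37, 5)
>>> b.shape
(13, 31)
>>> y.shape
(31, 13)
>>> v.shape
()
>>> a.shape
(37, 13)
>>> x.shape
()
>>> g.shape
(5, 13)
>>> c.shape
(31, 29)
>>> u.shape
(31,)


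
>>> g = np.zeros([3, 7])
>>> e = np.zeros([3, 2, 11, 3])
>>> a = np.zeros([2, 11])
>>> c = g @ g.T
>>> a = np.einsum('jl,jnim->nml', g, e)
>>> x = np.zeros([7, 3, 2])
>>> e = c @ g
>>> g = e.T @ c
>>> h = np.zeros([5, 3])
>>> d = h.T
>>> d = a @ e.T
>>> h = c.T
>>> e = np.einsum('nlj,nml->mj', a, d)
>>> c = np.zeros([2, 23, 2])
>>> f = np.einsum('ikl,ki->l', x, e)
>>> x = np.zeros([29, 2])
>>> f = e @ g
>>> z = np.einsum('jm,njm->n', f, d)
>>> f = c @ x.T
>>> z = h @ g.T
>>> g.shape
(7, 3)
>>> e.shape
(3, 7)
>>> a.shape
(2, 3, 7)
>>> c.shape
(2, 23, 2)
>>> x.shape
(29, 2)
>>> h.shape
(3, 3)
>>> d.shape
(2, 3, 3)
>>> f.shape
(2, 23, 29)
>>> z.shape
(3, 7)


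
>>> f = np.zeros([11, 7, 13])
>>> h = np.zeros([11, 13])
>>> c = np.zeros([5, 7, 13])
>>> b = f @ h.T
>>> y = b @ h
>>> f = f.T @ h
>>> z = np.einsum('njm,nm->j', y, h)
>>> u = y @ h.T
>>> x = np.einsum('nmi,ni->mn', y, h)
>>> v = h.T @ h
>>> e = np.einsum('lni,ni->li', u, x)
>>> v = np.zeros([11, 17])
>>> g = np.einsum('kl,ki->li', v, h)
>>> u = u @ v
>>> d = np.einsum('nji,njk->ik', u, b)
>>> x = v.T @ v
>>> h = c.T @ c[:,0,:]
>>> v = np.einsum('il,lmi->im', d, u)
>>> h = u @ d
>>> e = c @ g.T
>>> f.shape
(13, 7, 13)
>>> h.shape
(11, 7, 11)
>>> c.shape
(5, 7, 13)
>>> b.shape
(11, 7, 11)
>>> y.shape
(11, 7, 13)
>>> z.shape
(7,)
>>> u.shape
(11, 7, 17)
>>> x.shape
(17, 17)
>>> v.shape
(17, 7)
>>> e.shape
(5, 7, 17)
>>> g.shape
(17, 13)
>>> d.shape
(17, 11)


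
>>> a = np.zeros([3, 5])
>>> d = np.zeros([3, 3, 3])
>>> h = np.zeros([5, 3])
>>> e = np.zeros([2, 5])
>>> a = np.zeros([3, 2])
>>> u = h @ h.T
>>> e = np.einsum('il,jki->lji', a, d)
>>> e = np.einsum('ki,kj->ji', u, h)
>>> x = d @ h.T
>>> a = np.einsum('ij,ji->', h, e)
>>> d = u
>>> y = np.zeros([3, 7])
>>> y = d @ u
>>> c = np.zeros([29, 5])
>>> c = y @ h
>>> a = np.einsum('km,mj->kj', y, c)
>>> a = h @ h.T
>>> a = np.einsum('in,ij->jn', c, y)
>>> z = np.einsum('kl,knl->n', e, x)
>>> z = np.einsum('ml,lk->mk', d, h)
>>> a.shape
(5, 3)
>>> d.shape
(5, 5)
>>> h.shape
(5, 3)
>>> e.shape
(3, 5)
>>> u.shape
(5, 5)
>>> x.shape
(3, 3, 5)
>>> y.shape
(5, 5)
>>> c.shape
(5, 3)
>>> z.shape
(5, 3)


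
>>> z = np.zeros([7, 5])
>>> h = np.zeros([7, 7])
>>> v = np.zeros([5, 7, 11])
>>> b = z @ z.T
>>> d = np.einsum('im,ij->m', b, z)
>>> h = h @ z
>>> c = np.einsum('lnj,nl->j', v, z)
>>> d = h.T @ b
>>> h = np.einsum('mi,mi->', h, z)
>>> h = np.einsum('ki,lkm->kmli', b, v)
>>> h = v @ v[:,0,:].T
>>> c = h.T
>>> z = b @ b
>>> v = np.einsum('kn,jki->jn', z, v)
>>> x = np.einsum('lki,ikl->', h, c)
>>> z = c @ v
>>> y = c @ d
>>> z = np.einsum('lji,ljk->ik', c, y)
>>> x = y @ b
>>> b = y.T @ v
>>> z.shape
(5, 7)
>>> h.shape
(5, 7, 5)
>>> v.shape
(5, 7)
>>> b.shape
(7, 7, 7)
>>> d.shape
(5, 7)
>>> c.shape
(5, 7, 5)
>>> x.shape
(5, 7, 7)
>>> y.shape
(5, 7, 7)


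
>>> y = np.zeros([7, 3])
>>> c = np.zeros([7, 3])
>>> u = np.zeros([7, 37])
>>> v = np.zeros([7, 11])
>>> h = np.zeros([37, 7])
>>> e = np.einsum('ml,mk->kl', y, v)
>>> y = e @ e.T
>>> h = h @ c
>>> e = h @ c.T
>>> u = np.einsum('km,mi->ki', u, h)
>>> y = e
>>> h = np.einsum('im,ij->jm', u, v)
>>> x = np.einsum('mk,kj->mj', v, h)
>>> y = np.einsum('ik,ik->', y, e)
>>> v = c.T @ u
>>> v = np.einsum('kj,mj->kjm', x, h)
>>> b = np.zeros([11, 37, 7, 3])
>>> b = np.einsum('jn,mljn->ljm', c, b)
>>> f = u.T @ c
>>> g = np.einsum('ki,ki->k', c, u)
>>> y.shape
()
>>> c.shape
(7, 3)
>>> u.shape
(7, 3)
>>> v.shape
(7, 3, 11)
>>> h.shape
(11, 3)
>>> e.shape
(37, 7)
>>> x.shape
(7, 3)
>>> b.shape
(37, 7, 11)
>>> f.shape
(3, 3)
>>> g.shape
(7,)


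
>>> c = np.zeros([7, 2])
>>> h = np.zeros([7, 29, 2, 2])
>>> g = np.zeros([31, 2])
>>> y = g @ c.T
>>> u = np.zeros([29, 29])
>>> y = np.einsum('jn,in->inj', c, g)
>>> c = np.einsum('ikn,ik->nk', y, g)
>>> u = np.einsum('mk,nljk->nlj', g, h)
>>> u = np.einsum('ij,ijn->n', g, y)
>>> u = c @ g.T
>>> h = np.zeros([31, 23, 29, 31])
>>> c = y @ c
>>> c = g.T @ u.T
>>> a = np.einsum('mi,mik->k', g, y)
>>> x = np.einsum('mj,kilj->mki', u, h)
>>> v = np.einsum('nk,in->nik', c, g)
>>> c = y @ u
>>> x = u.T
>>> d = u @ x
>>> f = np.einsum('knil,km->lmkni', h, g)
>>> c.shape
(31, 2, 31)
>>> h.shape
(31, 23, 29, 31)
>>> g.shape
(31, 2)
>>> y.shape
(31, 2, 7)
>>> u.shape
(7, 31)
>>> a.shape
(7,)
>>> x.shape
(31, 7)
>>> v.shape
(2, 31, 7)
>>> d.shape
(7, 7)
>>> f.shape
(31, 2, 31, 23, 29)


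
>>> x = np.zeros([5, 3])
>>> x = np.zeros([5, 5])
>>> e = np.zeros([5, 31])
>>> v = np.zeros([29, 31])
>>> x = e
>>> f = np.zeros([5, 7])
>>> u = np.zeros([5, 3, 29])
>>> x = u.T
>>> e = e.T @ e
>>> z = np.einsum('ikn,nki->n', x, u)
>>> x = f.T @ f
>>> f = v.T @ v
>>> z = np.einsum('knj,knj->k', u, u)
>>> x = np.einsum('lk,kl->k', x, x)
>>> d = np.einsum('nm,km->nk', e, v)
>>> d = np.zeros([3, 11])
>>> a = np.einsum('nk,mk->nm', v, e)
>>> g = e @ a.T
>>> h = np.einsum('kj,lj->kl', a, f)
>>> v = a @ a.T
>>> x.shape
(7,)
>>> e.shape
(31, 31)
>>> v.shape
(29, 29)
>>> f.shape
(31, 31)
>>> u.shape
(5, 3, 29)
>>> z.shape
(5,)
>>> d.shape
(3, 11)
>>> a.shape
(29, 31)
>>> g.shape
(31, 29)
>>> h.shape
(29, 31)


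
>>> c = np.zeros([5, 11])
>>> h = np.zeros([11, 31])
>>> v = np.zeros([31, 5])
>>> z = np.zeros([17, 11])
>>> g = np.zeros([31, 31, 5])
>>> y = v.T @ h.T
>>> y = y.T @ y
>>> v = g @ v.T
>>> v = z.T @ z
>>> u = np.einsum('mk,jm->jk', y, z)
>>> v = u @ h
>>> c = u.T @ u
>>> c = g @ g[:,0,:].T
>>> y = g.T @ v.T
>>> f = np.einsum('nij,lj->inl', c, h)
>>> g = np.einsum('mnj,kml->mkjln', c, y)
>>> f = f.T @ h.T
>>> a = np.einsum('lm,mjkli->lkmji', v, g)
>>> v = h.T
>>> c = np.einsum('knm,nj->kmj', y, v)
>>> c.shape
(5, 17, 11)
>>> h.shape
(11, 31)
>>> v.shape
(31, 11)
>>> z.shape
(17, 11)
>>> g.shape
(31, 5, 31, 17, 31)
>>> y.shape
(5, 31, 17)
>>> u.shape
(17, 11)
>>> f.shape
(11, 31, 11)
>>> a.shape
(17, 31, 31, 5, 31)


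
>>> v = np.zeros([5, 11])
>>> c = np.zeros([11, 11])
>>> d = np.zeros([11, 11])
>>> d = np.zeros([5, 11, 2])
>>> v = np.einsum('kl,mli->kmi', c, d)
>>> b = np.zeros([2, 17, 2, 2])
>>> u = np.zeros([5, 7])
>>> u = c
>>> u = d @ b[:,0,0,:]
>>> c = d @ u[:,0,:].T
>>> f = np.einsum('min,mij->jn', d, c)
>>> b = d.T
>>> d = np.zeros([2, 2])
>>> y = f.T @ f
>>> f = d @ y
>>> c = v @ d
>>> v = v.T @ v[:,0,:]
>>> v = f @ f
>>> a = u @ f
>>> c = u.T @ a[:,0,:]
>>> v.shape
(2, 2)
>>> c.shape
(2, 11, 2)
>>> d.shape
(2, 2)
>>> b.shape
(2, 11, 5)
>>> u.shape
(5, 11, 2)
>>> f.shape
(2, 2)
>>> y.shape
(2, 2)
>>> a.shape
(5, 11, 2)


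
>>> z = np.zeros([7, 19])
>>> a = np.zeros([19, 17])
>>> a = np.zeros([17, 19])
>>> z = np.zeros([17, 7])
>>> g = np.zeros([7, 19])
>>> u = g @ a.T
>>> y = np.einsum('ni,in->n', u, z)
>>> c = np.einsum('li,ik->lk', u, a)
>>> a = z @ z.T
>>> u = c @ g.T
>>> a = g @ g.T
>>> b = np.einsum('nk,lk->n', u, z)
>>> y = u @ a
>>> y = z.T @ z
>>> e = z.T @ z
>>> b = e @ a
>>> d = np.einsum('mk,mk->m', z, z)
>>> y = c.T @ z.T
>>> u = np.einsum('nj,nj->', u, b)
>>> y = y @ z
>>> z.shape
(17, 7)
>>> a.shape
(7, 7)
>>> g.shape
(7, 19)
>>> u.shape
()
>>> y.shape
(19, 7)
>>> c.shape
(7, 19)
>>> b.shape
(7, 7)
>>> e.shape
(7, 7)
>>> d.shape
(17,)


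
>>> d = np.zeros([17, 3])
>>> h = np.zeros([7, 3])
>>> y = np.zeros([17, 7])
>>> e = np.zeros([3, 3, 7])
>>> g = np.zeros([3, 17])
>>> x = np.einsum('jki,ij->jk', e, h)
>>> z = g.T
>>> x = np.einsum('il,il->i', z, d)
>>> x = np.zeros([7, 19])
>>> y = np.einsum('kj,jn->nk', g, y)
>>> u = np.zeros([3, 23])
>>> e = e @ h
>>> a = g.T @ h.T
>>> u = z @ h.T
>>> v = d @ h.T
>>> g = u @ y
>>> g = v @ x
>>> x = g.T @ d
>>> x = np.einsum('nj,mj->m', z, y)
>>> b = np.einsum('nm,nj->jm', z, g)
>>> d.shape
(17, 3)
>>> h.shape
(7, 3)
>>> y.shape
(7, 3)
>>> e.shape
(3, 3, 3)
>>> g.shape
(17, 19)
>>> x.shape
(7,)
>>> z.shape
(17, 3)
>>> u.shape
(17, 7)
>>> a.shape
(17, 7)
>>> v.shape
(17, 7)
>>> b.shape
(19, 3)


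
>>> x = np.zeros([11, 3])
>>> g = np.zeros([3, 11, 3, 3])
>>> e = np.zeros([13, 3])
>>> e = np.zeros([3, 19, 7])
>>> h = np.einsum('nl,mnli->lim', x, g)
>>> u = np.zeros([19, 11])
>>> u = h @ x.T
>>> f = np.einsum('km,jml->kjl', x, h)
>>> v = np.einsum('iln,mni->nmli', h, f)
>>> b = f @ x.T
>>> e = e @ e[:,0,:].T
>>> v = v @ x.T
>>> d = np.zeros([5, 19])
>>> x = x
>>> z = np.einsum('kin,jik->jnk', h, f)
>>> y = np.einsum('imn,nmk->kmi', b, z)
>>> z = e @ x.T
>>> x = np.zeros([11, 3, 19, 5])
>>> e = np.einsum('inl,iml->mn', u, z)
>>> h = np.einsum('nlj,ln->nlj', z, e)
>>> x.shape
(11, 3, 19, 5)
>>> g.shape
(3, 11, 3, 3)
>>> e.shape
(19, 3)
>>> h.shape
(3, 19, 11)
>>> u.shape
(3, 3, 11)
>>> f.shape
(11, 3, 3)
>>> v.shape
(3, 11, 3, 11)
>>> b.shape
(11, 3, 11)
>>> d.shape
(5, 19)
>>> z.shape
(3, 19, 11)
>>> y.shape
(3, 3, 11)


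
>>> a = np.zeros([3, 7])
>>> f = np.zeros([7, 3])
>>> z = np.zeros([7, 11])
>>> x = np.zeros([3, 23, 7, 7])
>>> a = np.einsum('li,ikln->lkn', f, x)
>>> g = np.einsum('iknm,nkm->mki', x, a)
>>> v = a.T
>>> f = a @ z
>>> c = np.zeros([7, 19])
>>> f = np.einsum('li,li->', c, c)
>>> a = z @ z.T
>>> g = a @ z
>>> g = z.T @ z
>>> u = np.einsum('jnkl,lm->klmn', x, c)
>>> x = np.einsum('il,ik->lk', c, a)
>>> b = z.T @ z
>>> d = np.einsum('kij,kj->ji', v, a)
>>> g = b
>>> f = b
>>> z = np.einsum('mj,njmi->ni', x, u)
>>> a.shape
(7, 7)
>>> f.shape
(11, 11)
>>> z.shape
(7, 23)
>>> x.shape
(19, 7)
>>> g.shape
(11, 11)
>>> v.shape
(7, 23, 7)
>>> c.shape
(7, 19)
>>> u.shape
(7, 7, 19, 23)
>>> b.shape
(11, 11)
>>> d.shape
(7, 23)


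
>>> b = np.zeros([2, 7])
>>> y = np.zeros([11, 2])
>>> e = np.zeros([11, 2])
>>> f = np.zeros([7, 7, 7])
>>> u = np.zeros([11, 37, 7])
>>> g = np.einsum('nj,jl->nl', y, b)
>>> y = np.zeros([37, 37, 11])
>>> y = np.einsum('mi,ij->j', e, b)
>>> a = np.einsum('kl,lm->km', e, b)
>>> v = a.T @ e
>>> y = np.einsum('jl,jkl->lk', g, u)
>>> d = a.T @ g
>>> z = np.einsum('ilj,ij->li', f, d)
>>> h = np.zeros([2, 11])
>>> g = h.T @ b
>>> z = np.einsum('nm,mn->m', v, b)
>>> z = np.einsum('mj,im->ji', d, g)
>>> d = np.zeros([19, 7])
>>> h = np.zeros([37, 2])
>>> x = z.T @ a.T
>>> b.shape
(2, 7)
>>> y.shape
(7, 37)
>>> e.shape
(11, 2)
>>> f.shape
(7, 7, 7)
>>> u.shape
(11, 37, 7)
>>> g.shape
(11, 7)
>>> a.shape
(11, 7)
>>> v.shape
(7, 2)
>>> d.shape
(19, 7)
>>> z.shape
(7, 11)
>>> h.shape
(37, 2)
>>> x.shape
(11, 11)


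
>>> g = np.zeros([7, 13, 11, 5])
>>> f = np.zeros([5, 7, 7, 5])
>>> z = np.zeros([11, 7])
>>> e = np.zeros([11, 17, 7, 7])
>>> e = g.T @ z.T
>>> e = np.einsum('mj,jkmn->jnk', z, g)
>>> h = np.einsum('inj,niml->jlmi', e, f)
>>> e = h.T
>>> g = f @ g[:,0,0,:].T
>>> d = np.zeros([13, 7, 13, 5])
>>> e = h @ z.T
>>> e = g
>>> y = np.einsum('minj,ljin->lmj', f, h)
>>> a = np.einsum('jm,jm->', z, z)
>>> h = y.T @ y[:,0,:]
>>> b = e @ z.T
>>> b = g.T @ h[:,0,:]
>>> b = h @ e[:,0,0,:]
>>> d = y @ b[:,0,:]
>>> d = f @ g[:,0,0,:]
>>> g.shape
(5, 7, 7, 7)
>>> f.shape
(5, 7, 7, 5)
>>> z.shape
(11, 7)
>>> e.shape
(5, 7, 7, 7)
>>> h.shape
(5, 5, 5)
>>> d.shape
(5, 7, 7, 7)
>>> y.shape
(13, 5, 5)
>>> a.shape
()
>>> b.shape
(5, 5, 7)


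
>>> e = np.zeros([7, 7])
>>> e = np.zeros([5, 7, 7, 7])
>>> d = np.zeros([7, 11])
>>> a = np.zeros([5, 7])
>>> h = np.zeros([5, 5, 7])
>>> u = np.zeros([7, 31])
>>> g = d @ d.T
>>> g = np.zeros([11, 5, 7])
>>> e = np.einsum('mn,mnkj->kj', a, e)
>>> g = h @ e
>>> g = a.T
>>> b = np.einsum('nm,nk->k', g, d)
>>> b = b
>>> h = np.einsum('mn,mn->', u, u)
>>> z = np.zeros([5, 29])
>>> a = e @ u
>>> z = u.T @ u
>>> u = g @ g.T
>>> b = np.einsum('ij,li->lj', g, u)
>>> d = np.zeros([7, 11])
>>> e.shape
(7, 7)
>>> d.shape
(7, 11)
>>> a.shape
(7, 31)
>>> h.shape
()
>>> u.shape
(7, 7)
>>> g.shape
(7, 5)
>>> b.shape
(7, 5)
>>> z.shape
(31, 31)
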